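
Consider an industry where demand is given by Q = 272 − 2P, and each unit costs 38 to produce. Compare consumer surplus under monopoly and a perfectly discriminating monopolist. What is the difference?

CS falls by 2401

Inverting demand: P = 136 − 0.5Q.
The monopolist equates marginal revenue to marginal cost: 136 − Q = 38, so Q = 98. From demand, P = 87.
CS = ½·(136 − 87)·98 = 2401.
Under first-degree price discrimination the firm charges each unit its demand price and produces up to where P = MC, i.e. Q = 196. Consumer surplus is zero; producer surplus equals total surplus.
CS = 0.
Change in consumer surplus: 0 − 2401 = −2401.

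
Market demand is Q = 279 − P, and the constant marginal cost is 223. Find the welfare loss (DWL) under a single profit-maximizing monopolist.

Inverting demand: P = 279 − Q.
Competitive firms price at marginal cost: P = 223, giving Q = 56.
The monopolist equates marginal revenue to marginal cost: 279 − 2Q = 223, so Q = 28. From demand, P = 251.
DWL is the triangle between Q = 28 and Q = 56: ½·(56 − 28)·(251 − 223) = 392.

DWL = 392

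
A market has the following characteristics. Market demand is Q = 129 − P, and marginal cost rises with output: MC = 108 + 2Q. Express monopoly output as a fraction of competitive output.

Inverting demand: P = 129 − Q.
The monopolist equates marginal revenue to marginal cost: 129 − 2Q = 108 + 2Q, so Q = 5.25. From demand, P = 123.75.
Under competition P = MC: 129 − Q = 108 + 2Q ⇒ Q = 7, P = 122.
Ratio Q_m/Q_c = 5.25/7 = 0.75.

Q_m/Q_c = 0.75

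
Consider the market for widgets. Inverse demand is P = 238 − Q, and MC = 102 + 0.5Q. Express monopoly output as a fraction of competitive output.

Monopoly sets MR = MC: 238 − 2Q = 102 + 0.5Q ⇒ Q = 54.4, P = 238 − 54.4 = 183.6.
Under competition P = MC: 238 − Q = 102 + 0.5Q ⇒ Q = 272/3, P = 442/3.
Ratio Q_m/Q_c = 54.4/(272/3) = 0.6.

Q_m/Q_c = 0.6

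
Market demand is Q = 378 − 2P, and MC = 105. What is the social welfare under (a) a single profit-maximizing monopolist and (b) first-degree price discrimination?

Monopoly: TS = 5292; Perfect PD: TS = 7056

Inverting demand: P = 189 − 0.5Q.
Monopoly sets MR = MC: 189 − Q = 105 ⇒ Q = 84, P = 189 − 0.5·84 = 147.
CS = ½·(189 − 147)·84 = 1764; PS = (147 − 105)·84 = 3528; TS = 5292.
With perfect price discrimination, output is the efficient level Q = 168 (where demand meets MC), but every buyer pays their willingness to pay: CS = 0 and PS = total surplus.
TS = 7056 (equal to competitive TS).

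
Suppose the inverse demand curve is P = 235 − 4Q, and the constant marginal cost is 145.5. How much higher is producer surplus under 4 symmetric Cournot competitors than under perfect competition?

Producer surplus rises by 320.41

Under competition P = MC = 145.5, so Q = (235 − 145.5)/4 = 22.375.
PS = (145.5 − 145.5)·22.375 = 0.
In a 4-firm Cournot equilibrium, symmetry and the first-order condition give q = (235 − 145.5)/(20) = 4.475. So Q = 17.9 and P = 163.4.
PS = (163.4 − 145.5)·17.9 = 320.41.
Change in producer surplus: 320.41 − 0 = 320.41.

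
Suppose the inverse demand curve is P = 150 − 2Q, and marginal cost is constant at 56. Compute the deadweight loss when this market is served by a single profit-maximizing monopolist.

DWL = 552.25

Perfect competition: P = MC = 56, so 150 − 2Q = 56 and Q = 47.
A monopolist chooses Q where MR = MC. MR = 150 − 4Q; setting this equal to 56 gives Q = 23.5 and P = 103.
DWL is the triangle between Q = 23.5 and Q = 47: ½·(47 − 23.5)·(103 − 56) = 552.25.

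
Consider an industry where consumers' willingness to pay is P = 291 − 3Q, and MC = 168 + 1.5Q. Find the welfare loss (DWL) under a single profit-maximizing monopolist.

DWL = 268.96

Competitive equilibrium sets price equal to marginal cost: 291 − 3Q = 168 + 1.5Q, so Q = 82/3 and P = 209.
Monopoly sets MR = MC: 291 − 6Q = 168 + 1.5Q ⇒ Q = 16.4, P = 291 − 3·16.4 = 241.8.
CS = ½·(291 − 209)·82/3 = 3362/3; PS = (209·82/3 − 168·82/3 − ½·1.5·(82/3)²) = 1681/3; TS = 1681.
CS = ½·(291 − 241.8)·16.4 = 403.44; PS = (241.8·16.4 − 168·16.4 − ½·1.5·16.4²) = 1008.6; TS = 1412.04.
DWL = 1681 − 1412.04 = 268.96.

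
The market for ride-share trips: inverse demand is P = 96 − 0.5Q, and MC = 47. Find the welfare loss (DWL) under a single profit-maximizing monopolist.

Perfect competition: P = MC = 47, so 96 − 0.5Q = 47 and Q = 98.
A monopolist chooses Q where MR = MC. MR = 96 − Q; setting this equal to 47 gives Q = 49 and P = 71.5.
DWL is the triangle between Q = 49 and Q = 98: ½·(98 − 49)·(71.5 − 47) = 600.25.

DWL = 600.25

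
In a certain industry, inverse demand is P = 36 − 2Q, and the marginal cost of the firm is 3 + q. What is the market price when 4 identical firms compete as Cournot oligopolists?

Cournot with 4 identical firms: the symmetric best-response condition is 36 − 10q = 3 + q. Each firm produces q = 3, total output Q = 12, price P = 12.

P = 12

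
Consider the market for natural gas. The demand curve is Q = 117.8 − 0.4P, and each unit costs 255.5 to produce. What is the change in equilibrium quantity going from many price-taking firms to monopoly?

Equilibrium quantity falls by 7.8

Inverting demand: P = 294.5 − 2.5Q.
Perfect competition: P = MC = 255.5, so 294.5 − 2.5Q = 255.5 and Q = 15.6.
A monopolist chooses Q where MR = MC. MR = 294.5 − 5Q; setting this equal to 255.5 gives Q = 7.8 and P = 275.
Change in equilibrium quantity: 7.8 − 15.6 = −7.8.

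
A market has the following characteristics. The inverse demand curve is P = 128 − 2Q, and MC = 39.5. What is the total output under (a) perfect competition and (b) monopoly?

Competitive firms price at marginal cost: P = 39.5, giving Q = 44.25.
The monopolist equates marginal revenue to marginal cost: 128 − 4Q = 39.5, so Q = 22.125. From demand, P = 83.75.

Competition: Q = 44.25; Monopoly: Q = 22.125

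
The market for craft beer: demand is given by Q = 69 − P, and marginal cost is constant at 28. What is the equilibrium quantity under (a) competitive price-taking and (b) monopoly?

Competition: Q = 41; Monopoly: Q = 20.5

Inverting demand: P = 69 − Q.
Competitive firms price at marginal cost: P = 28, giving Q = 41.
A monopolist chooses Q where MR = MC. MR = 69 − 2Q; setting this equal to 28 gives Q = 20.5 and P = 48.5.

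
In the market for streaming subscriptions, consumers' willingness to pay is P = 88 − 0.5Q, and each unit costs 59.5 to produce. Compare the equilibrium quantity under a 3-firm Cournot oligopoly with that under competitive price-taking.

Cournot: Q = 42.75; Competition: Q = 57

With 3 symmetric Cournot firms, each firm's FOC gives 88 − 2q = 59.5, so q = 14.25, Q = 3·14.25 = 42.75, and P = 66.625.
Competitive firms price at marginal cost: P = 59.5, giving Q = 57.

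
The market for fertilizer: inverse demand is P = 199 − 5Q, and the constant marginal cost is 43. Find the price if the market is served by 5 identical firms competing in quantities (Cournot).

P = 69

Cournot with 5 identical firms: the symmetric best-response condition is 199 − 30q = 43. Each firm produces q = 5.2, total output Q = 26, price P = 69.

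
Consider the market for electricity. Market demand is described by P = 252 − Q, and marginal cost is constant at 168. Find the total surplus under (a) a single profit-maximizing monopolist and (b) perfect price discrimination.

Monopoly: TS = 2646; Perfect PD: TS = 3528

The monopolist equates marginal revenue to marginal cost: 252 − 2Q = 168, so Q = 42. From demand, P = 210.
CS = ½·(252 − 210)·42 = 882; PS = (210 − 168)·42 = 1764; TS = 2646.
With perfect price discrimination, output is the efficient level Q = 84 (where demand meets MC), but every buyer pays their willingness to pay: CS = 0 and PS = total surplus.
TS = 3528 (equal to competitive TS).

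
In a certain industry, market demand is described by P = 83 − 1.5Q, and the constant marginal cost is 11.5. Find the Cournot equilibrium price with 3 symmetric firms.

With 3 symmetric Cournot firms, each firm's FOC gives 83 − 6q = 11.5, so q = 143/12, Q = 3·143/12 = 35.75, and P = 29.375.

P = 29.375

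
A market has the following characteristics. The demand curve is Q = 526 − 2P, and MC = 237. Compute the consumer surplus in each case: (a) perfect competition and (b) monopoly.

Competition: CS = 676; Monopoly: CS = 169

Inverting demand: P = 263 − 0.5Q.
Competitive firms price at marginal cost: P = 237, giving Q = 52.
CS = ½·(263 − 237)·52 = 676.
The monopolist equates marginal revenue to marginal cost: 263 − Q = 237, so Q = 26. From demand, P = 250.
CS = ½·(263 − 250)·26 = 169.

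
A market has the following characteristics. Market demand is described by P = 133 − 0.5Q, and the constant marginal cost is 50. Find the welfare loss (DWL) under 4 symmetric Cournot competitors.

Under competition P = MC = 50, so Q = (133 − 50)/0.5 = 166.
Cournot with 4 identical firms: the symmetric best-response condition is 133 − 2.5q = 50. Each firm produces q = 33.2, total output Q = 132.8, price P = 66.6.
DWL is the triangle between Q = 132.8 and Q = 166: ½·(166 − 132.8)·(66.6 − 50) = 275.56.

DWL = 275.56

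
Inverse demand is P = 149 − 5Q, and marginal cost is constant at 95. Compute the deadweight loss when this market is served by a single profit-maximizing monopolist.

Under competition P = MC = 95, so Q = (149 − 95)/5 = 10.8.
Monopoly sets MR = MC: 149 − 10Q = 95 ⇒ Q = 5.4, P = 149 − 5·5.4 = 122.
DWL is the triangle between Q = 5.4 and Q = 10.8: ½·(10.8 − 5.4)·(122 − 95) = 72.9.

DWL = 72.9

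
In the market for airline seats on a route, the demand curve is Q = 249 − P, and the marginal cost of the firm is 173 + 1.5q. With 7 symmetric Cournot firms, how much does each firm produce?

Inverting demand: P = 249 − Q.
In a 7-firm Cournot equilibrium, symmetry and the first-order condition give q = (249 − 173)/(9.5) = 8. So Q = 56 and P = 193.

q_i = 8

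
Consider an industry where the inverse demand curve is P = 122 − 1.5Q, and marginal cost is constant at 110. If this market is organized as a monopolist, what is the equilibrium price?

P = 116

Monopoly sets MR = MC: 122 − 3Q = 110 ⇒ Q = 4, P = 122 − 1.5·4 = 116.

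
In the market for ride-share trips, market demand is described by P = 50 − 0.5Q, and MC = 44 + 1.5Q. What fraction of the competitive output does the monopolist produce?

Q_m/Q_c = 0.8

The monopolist equates marginal revenue to marginal cost: 50 − Q = 44 + 1.5Q, so Q = 2.4. From demand, P = 48.8.
Under competition P = MC: 50 − 0.5Q = 44 + 1.5Q ⇒ Q = 3, P = 48.5.
Ratio Q_m/Q_c = 2.4/3 = 0.8.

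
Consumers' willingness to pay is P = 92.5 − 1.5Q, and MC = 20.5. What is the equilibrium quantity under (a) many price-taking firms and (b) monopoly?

Under competition P = MC = 20.5, so Q = (92.5 − 20.5)/1.5 = 48.
Monopoly sets MR = MC: 92.5 − 3Q = 20.5 ⇒ Q = 24, P = 92.5 − 1.5·24 = 56.5.

Competition: Q = 48; Monopoly: Q = 24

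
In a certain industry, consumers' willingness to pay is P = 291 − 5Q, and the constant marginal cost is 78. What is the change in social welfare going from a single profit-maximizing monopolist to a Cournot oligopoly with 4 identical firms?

Social welfare rises by 952.749

A monopolist chooses Q where MR = MC. MR = 291 − 10Q; setting this equal to 78 gives Q = 21.3 and P = 184.5.
CS = ½·(291 − 184.5)·21.3 = 1134.225; PS = (184.5 − 78)·21.3 = 2268.45; TS = 3402.675.
In a 4-firm Cournot equilibrium, symmetry and the first-order condition give q = (291 − 78)/(25) = 8.52. So Q = 34.08 and P = 120.6.
CS = ½·(291 − 120.6)·34.08 = 2903.616; PS = (120.6 − 78)·34.08 = 1451.808; TS = 4355.424.
Change in social welfare: 4355.424 − 3402.675 = 952.749.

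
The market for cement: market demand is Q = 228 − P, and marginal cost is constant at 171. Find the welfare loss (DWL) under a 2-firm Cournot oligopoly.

Inverting demand: P = 228 − Q.
Competitive firms price at marginal cost: P = 171, giving Q = 57.
Cournot with 2 identical firms: the symmetric best-response condition is 228 − 3q = 171. Each firm produces q = 19, total output Q = 38, price P = 190.
DWL is the triangle between Q = 38 and Q = 57: ½·(57 − 38)·(190 − 171) = 180.5.

DWL = 180.5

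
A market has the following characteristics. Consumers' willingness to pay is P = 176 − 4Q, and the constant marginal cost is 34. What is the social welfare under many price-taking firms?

TS = 2520.5

Under competition P = MC = 34, so Q = (176 − 34)/4 = 35.5.
CS = ½·(176 − 34)·35.5 = 2520.5; PS = (34 − 34)·35.5 = 0; TS = 2520.5.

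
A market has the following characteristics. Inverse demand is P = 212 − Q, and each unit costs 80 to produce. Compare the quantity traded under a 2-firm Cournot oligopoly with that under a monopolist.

Cournot: Q = 88; Monopoly: Q = 66

With 2 symmetric Cournot firms, each firm's FOC gives 212 − 3q = 80, so q = 44, Q = 2·44 = 88, and P = 124.
Monopoly sets MR = MC: 212 − 2Q = 80 ⇒ Q = 66, P = 212 − 66 = 146.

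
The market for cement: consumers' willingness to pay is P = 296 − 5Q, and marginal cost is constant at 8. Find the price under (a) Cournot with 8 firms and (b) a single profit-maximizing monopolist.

Cournot: P = 40; Monopoly: P = 152

In a 8-firm Cournot equilibrium, symmetry and the first-order condition give q = (296 − 8)/(45) = 6.4. So Q = 51.2 and P = 40.
A monopolist chooses Q where MR = MC. MR = 296 − 10Q; setting this equal to 8 gives Q = 28.8 and P = 152.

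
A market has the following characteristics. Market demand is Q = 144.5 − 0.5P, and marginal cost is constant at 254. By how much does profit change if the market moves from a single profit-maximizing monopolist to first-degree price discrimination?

Inverting demand: P = 289 − 2Q.
The monopolist equates marginal revenue to marginal cost: 289 − 4Q = 254, so Q = 8.75. From demand, P = 271.5.
Profit = (271.5 − 254)·8.75 = 153.125.
With perfect price discrimination, output is the efficient level Q = 17.5 (where demand meets MC), but every buyer pays their willingness to pay: CS = 0 and PS = total surplus.
PS equals the full surplus area, 306.25. Profit = 306.25 = 306.25.
Change in profit: 306.25 − 153.125 = 153.125.

π rises by 153.125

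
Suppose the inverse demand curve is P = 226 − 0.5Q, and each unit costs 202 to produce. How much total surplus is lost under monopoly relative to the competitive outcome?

DWL = 144

Perfect competition: P = MC = 202, so 226 − 0.5Q = 202 and Q = 48.
A monopolist chooses Q where MR = MC. MR = 226 − Q; setting this equal to 202 gives Q = 24 and P = 214.
DWL is the triangle between Q = 24 and Q = 48: ½·(48 − 24)·(214 − 202) = 144.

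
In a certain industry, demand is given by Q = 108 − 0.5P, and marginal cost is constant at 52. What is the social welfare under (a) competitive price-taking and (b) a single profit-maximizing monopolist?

Inverting demand: P = 216 − 2Q.
Perfect competition: P = MC = 52, so 216 − 2Q = 52 and Q = 82.
CS = ½·(216 − 52)·82 = 6724; PS = (52 − 52)·82 = 0; TS = 6724.
Monopoly sets MR = MC: 216 − 4Q = 52 ⇒ Q = 41, P = 216 − 2·41 = 134.
CS = ½·(216 − 134)·41 = 1681; PS = (134 − 52)·41 = 3362; TS = 5043.

Competition: TS = 6724; Monopoly: TS = 5043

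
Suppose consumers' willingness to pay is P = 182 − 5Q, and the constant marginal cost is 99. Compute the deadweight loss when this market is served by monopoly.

Competitive firms price at marginal cost: P = 99, giving Q = 16.6.
A monopolist chooses Q where MR = MC. MR = 182 − 10Q; setting this equal to 99 gives Q = 8.3 and P = 140.5.
DWL is the triangle between Q = 8.3 and Q = 16.6: ½·(16.6 − 8.3)·(140.5 − 99) = 172.225.

DWL = 172.225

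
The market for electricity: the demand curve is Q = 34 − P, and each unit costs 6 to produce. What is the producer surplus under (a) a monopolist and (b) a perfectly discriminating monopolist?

Inverting demand: P = 34 − Q.
Monopoly sets MR = MC: 34 − 2Q = 6 ⇒ Q = 14, P = 34 − 14 = 20.
PS = (20 − 6)·14 = 196.
Under first-degree price discrimination the firm charges each unit its demand price and produces up to where P = MC, i.e. Q = 28. Consumer surplus is zero; producer surplus equals total surplus.
PS = ½·(34 − 6)·28 = 392.

Monopoly: PS = 196; Perfect PD: PS = 392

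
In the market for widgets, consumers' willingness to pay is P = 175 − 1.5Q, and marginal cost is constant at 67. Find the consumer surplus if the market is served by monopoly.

Monopoly sets MR = MC: 175 − 3Q = 67 ⇒ Q = 36, P = 175 − 1.5·36 = 121.
CS = ½·(175 − 121)·36 = 972.

CS = 972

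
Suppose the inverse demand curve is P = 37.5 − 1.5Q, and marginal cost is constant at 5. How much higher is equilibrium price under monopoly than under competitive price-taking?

Perfect competition: P = MC = 5, so 37.5 − 1.5Q = 5 and Q = 65/3.
A monopolist chooses Q where MR = MC. MR = 37.5 − 3Q; setting this equal to 5 gives Q = 65/6 and P = 21.25.
Change in equilibrium price: 21.25 − 5 = 16.25.

P rises by 16.25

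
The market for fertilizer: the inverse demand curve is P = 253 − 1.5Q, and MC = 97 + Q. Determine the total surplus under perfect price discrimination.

TS = 4867.2

With perfect price discrimination, output is the efficient level Q = 62.4 (where demand meets MC), but every buyer pays their willingness to pay: CS = 0 and PS = total surplus.
TS = 4867.2 (equal to competitive TS).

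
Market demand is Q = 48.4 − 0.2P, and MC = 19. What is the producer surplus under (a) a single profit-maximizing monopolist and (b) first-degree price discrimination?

Inverting demand: P = 242 − 5Q.
The monopolist equates marginal revenue to marginal cost: 242 − 10Q = 19, so Q = 22.3. From demand, P = 130.5.
PS = (130.5 − 19)·22.3 = 2486.45.
With perfect price discrimination, output is the efficient level Q = 44.6 (where demand meets MC), but every buyer pays their willingness to pay: CS = 0 and PS = total surplus.
PS = ½·(242 − 19)·44.6 = 4972.9.

Monopoly: PS = 2486.45; Perfect PD: PS = 4972.9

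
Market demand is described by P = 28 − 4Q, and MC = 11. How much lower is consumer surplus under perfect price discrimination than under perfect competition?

Under competition P = MC = 11, so Q = (28 − 11)/4 = 4.25.
CS = ½·(28 − 11)·4.25 = 36.125.
Under first-degree price discrimination the firm charges each unit its demand price and produces up to where P = MC, i.e. Q = 4.25. Consumer surplus is zero; producer surplus equals total surplus.
CS = 0.
Change in consumer surplus: 0 − 36.125 = −36.125.

CS falls by 36.125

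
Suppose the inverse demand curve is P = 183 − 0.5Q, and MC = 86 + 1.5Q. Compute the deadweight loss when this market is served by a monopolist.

DWL = 94.09

Competitive equilibrium sets price equal to marginal cost: 183 − 0.5Q = 86 + 1.5Q, so Q = 48.5 and P = 158.75.
Monopoly sets MR = MC: 183 − Q = 86 + 1.5Q ⇒ Q = 38.8, P = 183 − 0.5·38.8 = 163.6.
CS = ½·(183 − 158.75)·48.5 = 9409/16; PS = (158.75·48.5 − 86·48.5 − ½·1.5·48.5²) = 28227/16; TS = 2352.25.
CS = ½·(183 − 163.6)·38.8 = 376.36; PS = (163.6·38.8 − 86·38.8 − ½·1.5·38.8²) = 1881.8; TS = 2258.16.
DWL = 2352.25 − 2258.16 = 94.09.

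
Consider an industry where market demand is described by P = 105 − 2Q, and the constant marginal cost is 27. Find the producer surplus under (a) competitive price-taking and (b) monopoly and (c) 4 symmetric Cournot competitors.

Competition: PS = 0; Monopoly: PS = 760.5; Cournot: PS = 486.72

Under competition P = MC = 27, so Q = (105 − 27)/2 = 39.
PS = (27 − 27)·39 = 0.
The monopolist equates marginal revenue to marginal cost: 105 − 4Q = 27, so Q = 19.5. From demand, P = 66.
PS = (66 − 27)·19.5 = 760.5.
With 4 symmetric Cournot firms, each firm's FOC gives 105 − 10q = 27, so q = 7.8, Q = 4·7.8 = 31.2, and P = 42.6.
PS = (42.6 − 27)·31.2 = 486.72.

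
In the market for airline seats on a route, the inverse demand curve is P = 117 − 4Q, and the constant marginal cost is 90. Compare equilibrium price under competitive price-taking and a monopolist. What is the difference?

Competitive firms price at marginal cost: P = 90, giving Q = 6.75.
A monopolist chooses Q where MR = MC. MR = 117 − 8Q; setting this equal to 90 gives Q = 3.375 and P = 103.5.
Change in equilibrium price: 103.5 − 90 = 13.5.

Equilibrium price rises by 13.5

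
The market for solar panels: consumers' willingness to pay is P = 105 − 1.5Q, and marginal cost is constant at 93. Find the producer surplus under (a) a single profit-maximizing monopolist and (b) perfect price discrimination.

Monopoly: PS = 24; Perfect PD: PS = 48

A monopolist chooses Q where MR = MC. MR = 105 − 3Q; setting this equal to 93 gives Q = 4 and P = 99.
PS = (99 − 93)·4 = 24.
With perfect price discrimination, output is the efficient level Q = 8 (where demand meets MC), but every buyer pays their willingness to pay: CS = 0 and PS = total surplus.
PS = ½·(105 − 93)·8 = 48.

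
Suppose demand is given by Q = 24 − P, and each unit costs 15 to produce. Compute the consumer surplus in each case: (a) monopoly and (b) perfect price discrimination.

Inverting demand: P = 24 − Q.
A monopolist chooses Q where MR = MC. MR = 24 − 2Q; setting this equal to 15 gives Q = 4.5 and P = 19.5.
CS = ½·(24 − 19.5)·4.5 = 10.125.
With perfect price discrimination, output is the efficient level Q = 9 (where demand meets MC), but every buyer pays their willingness to pay: CS = 0 and PS = total surplus.
CS = 0.

Monopoly: CS = 10.125; Perfect PD: CS = 0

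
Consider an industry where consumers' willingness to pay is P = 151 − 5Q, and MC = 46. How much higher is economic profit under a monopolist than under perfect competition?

Economic profit rises by 551.25

Perfect competition: P = MC = 46, so 151 − 5Q = 46 and Q = 21.
Profit = (46 − 46)·21 = 0.
A monopolist chooses Q where MR = MC. MR = 151 − 10Q; setting this equal to 46 gives Q = 10.5 and P = 98.5.
Profit = (98.5 − 46)·10.5 = 551.25.
Change in economic profit: 551.25 − 0 = 551.25.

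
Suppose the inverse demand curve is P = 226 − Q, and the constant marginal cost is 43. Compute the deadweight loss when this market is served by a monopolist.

DWL = 4186.125

Under competition P = MC = 43, so Q = (226 − 43)/1 = 183.
The monopolist equates marginal revenue to marginal cost: 226 − 2Q = 43, so Q = 91.5. From demand, P = 134.5.
DWL is the triangle between Q = 91.5 and Q = 183: ½·(183 − 91.5)·(134.5 − 43) = 4186.125.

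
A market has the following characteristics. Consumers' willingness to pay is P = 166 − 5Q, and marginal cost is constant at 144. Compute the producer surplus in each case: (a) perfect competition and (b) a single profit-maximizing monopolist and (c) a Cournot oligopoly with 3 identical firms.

Perfect competition: P = MC = 144, so 166 − 5Q = 144 and Q = 4.4.
PS = (144 − 144)·4.4 = 0.
Monopoly sets MR = MC: 166 − 10Q = 144 ⇒ Q = 2.2, P = 166 − 5·2.2 = 155.
PS = (155 − 144)·2.2 = 24.2.
Cournot with 3 identical firms: the symmetric best-response condition is 166 − 20q = 144. Each firm produces q = 1.1, total output Q = 3.3, price P = 149.5.
PS = (149.5 − 144)·3.3 = 18.15.

Competition: PS = 0; Monopoly: PS = 24.2; Cournot: PS = 18.15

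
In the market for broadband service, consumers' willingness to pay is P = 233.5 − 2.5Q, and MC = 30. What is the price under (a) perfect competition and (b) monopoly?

Competition: P = 30; Monopoly: P = 131.75

Competitive firms price at marginal cost: P = 30, giving Q = 81.4.
The monopolist equates marginal revenue to marginal cost: 233.5 − 5Q = 30, so Q = 40.7. From demand, P = 131.75.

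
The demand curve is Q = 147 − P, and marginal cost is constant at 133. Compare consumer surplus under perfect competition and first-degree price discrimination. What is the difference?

Consumer surplus falls by 98

Inverting demand: P = 147 − Q.
Under competition P = MC = 133, so Q = (147 − 133)/1 = 14.
CS = ½·(147 − 133)·14 = 98.
Under first-degree price discrimination the firm charges each unit its demand price and produces up to where P = MC, i.e. Q = 14. Consumer surplus is zero; producer surplus equals total surplus.
CS = 0.
Change in consumer surplus: 0 − 98 = −98.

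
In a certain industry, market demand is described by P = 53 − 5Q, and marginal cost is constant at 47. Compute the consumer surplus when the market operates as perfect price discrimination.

With perfect price discrimination, output is the efficient level Q = 1.2 (where demand meets MC), but every buyer pays their willingness to pay: CS = 0 and PS = total surplus.
CS = 0.

CS = 0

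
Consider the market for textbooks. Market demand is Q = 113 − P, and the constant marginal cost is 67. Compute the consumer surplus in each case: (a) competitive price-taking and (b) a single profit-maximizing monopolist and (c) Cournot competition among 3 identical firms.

Competition: CS = 1058; Monopoly: CS = 264.5; Cournot: CS = 595.125

Inverting demand: P = 113 − Q.
Perfect competition: P = MC = 67, so 113 − Q = 67 and Q = 46.
CS = ½·(113 − 67)·46 = 1058.
The monopolist equates marginal revenue to marginal cost: 113 − 2Q = 67, so Q = 23. From demand, P = 90.
CS = ½·(113 − 90)·23 = 264.5.
In a 3-firm Cournot equilibrium, symmetry and the first-order condition give q = (113 − 67)/(4) = 11.5. So Q = 34.5 and P = 78.5.
CS = ½·(113 − 78.5)·34.5 = 595.125.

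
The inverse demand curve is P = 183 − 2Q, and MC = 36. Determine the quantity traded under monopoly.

The monopolist equates marginal revenue to marginal cost: 183 − 4Q = 36, so Q = 36.75. From demand, P = 109.5.

Q = 36.75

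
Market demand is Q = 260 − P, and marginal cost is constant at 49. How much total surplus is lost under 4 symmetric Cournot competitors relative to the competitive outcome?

Inverting demand: P = 260 − Q.
Competitive firms price at marginal cost: P = 49, giving Q = 211.
Cournot with 4 identical firms: the symmetric best-response condition is 260 − 5q = 49. Each firm produces q = 42.2, total output Q = 168.8, price P = 91.2.
DWL is the triangle between Q = 168.8 and Q = 211: ½·(211 − 168.8)·(91.2 − 49) = 890.42.

DWL = 890.42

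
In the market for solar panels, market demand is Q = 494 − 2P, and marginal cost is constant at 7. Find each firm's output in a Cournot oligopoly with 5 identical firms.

q_i = 80

Inverting demand: P = 247 − 0.5Q.
In a 5-firm Cournot equilibrium, symmetry and the first-order condition give q = (247 − 7)/(3) = 80. So Q = 400 and P = 47.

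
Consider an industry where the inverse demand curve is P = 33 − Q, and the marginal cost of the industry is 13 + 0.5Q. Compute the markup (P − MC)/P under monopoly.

Lerner index = 0.32

Monopoly sets MR = MC: 33 − 2Q = 13 + 0.5Q ⇒ Q = 8, P = 33 − 8 = 25.
Lerner index = (P − MC)/P = (25 − 17)/25 = 0.32.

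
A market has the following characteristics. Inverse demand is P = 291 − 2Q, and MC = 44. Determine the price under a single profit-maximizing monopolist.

A monopolist chooses Q where MR = MC. MR = 291 − 4Q; setting this equal to 44 gives Q = 61.75 and P = 167.5.

P = 167.5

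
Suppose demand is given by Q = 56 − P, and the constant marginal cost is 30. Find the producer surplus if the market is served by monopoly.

Inverting demand: P = 56 − Q.
The monopolist equates marginal revenue to marginal cost: 56 − 2Q = 30, so Q = 13. From demand, P = 43.
PS = (43 − 30)·13 = 169.

PS = 169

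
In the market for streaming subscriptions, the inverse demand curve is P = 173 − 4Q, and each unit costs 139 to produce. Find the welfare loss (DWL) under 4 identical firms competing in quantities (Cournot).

DWL = 5.78

Perfect competition: P = MC = 139, so 173 − 4Q = 139 and Q = 8.5.
Cournot with 4 identical firms: the symmetric best-response condition is 173 − 20q = 139. Each firm produces q = 1.7, total output Q = 6.8, price P = 145.8.
DWL is the triangle between Q = 6.8 and Q = 8.5: ½·(8.5 − 6.8)·(145.8 − 139) = 5.78.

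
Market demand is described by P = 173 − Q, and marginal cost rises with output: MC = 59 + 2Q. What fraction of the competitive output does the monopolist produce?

A monopolist chooses Q where MR = MC. MR = 173 − 2Q; setting this equal to 59 + 2Q gives Q = 28.5 and P = 144.5.
Under competition P = MC: 173 − Q = 59 + 2Q ⇒ Q = 38, P = 135.
Ratio Q_m/Q_c = 28.5/38 = 0.75.

Q_m/Q_c = 0.75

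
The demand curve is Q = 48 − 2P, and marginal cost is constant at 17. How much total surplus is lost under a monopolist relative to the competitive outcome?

DWL = 12.25

Inverting demand: P = 24 − 0.5Q.
Perfect competition: P = MC = 17, so 24 − 0.5Q = 17 and Q = 14.
The monopolist equates marginal revenue to marginal cost: 24 − Q = 17, so Q = 7. From demand, P = 20.5.
DWL is the triangle between Q = 7 and Q = 14: ½·(14 − 7)·(20.5 − 17) = 12.25.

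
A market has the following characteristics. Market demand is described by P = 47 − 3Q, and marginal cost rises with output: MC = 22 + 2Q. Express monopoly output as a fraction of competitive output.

The monopolist equates marginal revenue to marginal cost: 47 − 6Q = 22 + 2Q, so Q = 3.125. From demand, P = 37.625.
Under competition P = MC: 47 − 3Q = 22 + 2Q ⇒ Q = 5, P = 32.
Ratio Q_m/Q_c = 3.125/5 = 0.625.

Q_m/Q_c = 0.625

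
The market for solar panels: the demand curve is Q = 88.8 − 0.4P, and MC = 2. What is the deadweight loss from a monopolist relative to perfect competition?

Inverting demand: P = 222 − 2.5Q.
Perfect competition: P = MC = 2, so 222 − 2.5Q = 2 and Q = 88.
The monopolist equates marginal revenue to marginal cost: 222 − 5Q = 2, so Q = 44. From demand, P = 112.
DWL is the triangle between Q = 44 and Q = 88: ½·(88 − 44)·(112 − 2) = 2420.

DWL = 2420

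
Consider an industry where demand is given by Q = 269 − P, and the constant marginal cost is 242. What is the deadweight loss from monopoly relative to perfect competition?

Inverting demand: P = 269 − Q.
Perfect competition: P = MC = 242, so 269 − Q = 242 and Q = 27.
Monopoly sets MR = MC: 269 − 2Q = 242 ⇒ Q = 13.5, P = 269 − 13.5 = 255.5.
DWL is the triangle between Q = 13.5 and Q = 27: ½·(27 − 13.5)·(255.5 − 242) = 91.125.

DWL = 91.125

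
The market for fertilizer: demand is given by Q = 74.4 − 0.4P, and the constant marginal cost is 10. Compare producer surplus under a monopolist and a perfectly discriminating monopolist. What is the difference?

Inverting demand: P = 186 − 2.5Q.
A monopolist chooses Q where MR = MC. MR = 186 − 5Q; setting this equal to 10 gives Q = 35.2 and P = 98.
PS = (98 − 10)·35.2 = 3097.6.
A perfectly discriminating monopolist sells every unit with P(Q) ≥ MC(Q), so output equals the competitive quantity Q = 70.4. Each buyer pays their reservation price, so CS = 0 and the firm captures all surplus.
PS = ½·(186 − 10)·70.4 = 6195.2.
Change in producer surplus: 6195.2 − 3097.6 = 3097.6.

PS rises by 3097.6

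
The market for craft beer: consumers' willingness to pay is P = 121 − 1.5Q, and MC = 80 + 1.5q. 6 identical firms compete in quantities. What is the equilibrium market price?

P = 90.25

Cournot with 6 identical firms: the symmetric best-response condition is 121 − 10.5q = 80 + 1.5q. Each firm produces q = 41/12, total output Q = 20.5, price P = 90.25.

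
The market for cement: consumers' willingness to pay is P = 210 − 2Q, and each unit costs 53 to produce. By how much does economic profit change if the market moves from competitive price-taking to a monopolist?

Competitive firms price at marginal cost: P = 53, giving Q = 78.5.
Profit = (53 − 53)·78.5 = 0.
The monopolist equates marginal revenue to marginal cost: 210 − 4Q = 53, so Q = 39.25. From demand, P = 131.5.
Profit = (131.5 − 53)·39.25 = 3081.125.
Change in economic profit: 3081.125 − 0 = 3081.125.

π rises by 3081.125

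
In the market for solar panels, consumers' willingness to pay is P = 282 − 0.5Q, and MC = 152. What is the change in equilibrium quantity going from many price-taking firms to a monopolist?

Q falls by 130

Competitive firms price at marginal cost: P = 152, giving Q = 260.
The monopolist equates marginal revenue to marginal cost: 282 − Q = 152, so Q = 130. From demand, P = 217.
Change in equilibrium quantity: 130 − 260 = −130.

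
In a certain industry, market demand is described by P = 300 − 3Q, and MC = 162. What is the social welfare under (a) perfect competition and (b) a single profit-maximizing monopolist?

Competition: TS = 3174; Monopoly: TS = 2380.5

Under competition P = MC = 162, so Q = (300 − 162)/3 = 46.
CS = ½·(300 − 162)·46 = 3174; PS = (162 − 162)·46 = 0; TS = 3174.
The monopolist equates marginal revenue to marginal cost: 300 − 6Q = 162, so Q = 23. From demand, P = 231.
CS = ½·(300 − 231)·23 = 793.5; PS = (231 − 162)·23 = 1587; TS = 2380.5.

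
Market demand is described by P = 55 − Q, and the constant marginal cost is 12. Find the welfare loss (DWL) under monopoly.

Competitive firms price at marginal cost: P = 12, giving Q = 43.
A monopolist chooses Q where MR = MC. MR = 55 − 2Q; setting this equal to 12 gives Q = 21.5 and P = 33.5.
DWL is the triangle between Q = 21.5 and Q = 43: ½·(43 − 21.5)·(33.5 − 12) = 231.125.

DWL = 231.125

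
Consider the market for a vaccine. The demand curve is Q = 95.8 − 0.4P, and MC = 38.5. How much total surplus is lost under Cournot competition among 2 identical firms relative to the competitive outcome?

Inverting demand: P = 239.5 − 2.5Q.
Competitive firms price at marginal cost: P = 38.5, giving Q = 80.4.
In a 2-firm Cournot equilibrium, symmetry and the first-order condition give q = (239.5 − 38.5)/(7.5) = 26.8. So Q = 53.6 and P = 105.5.
DWL is the triangle between Q = 53.6 and Q = 80.4: ½·(80.4 − 53.6)·(105.5 − 38.5) = 897.8.

DWL = 897.8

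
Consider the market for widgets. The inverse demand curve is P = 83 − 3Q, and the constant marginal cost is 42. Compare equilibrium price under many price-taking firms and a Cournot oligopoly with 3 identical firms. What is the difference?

Equilibrium price rises by 10.25

Competitive firms price at marginal cost: P = 42, giving Q = 41/3.
Cournot with 3 identical firms: the symmetric best-response condition is 83 − 12q = 42. Each firm produces q = 41/12, total output Q = 10.25, price P = 52.25.
Change in equilibrium price: 52.25 − 42 = 10.25.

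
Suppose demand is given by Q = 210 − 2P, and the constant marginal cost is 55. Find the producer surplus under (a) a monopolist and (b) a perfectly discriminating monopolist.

Inverting demand: P = 105 − 0.5Q.
Monopoly sets MR = MC: 105 − Q = 55 ⇒ Q = 50, P = 105 − 0.5·50 = 80.
PS = (80 − 55)·50 = 1250.
Under first-degree price discrimination the firm charges each unit its demand price and produces up to where P = MC, i.e. Q = 100. Consumer surplus is zero; producer surplus equals total surplus.
PS = ½·(105 − 55)·100 = 2500.

Monopoly: PS = 1250; Perfect PD: PS = 2500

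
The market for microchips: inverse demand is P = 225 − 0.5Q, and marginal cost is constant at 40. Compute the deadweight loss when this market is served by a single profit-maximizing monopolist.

Competitive firms price at marginal cost: P = 40, giving Q = 370.
The monopolist equates marginal revenue to marginal cost: 225 − Q = 40, so Q = 185. From demand, P = 132.5.
DWL is the triangle between Q = 185 and Q = 370: ½·(370 − 185)·(132.5 − 40) = 8556.25.

DWL = 8556.25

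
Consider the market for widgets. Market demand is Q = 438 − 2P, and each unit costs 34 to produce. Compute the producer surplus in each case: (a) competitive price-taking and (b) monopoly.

Competition: PS = 0; Monopoly: PS = 17112.5

Inverting demand: P = 219 − 0.5Q.
Under competition P = MC = 34, so Q = (219 − 34)/0.5 = 370.
PS = (34 − 34)·370 = 0.
Monopoly sets MR = MC: 219 − Q = 34 ⇒ Q = 185, P = 219 − 0.5·185 = 126.5.
PS = (126.5 − 34)·185 = 17112.5.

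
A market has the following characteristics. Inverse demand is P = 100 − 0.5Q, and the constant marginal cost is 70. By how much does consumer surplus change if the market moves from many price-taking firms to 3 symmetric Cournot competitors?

Under competition P = MC = 70, so Q = (100 − 70)/0.5 = 60.
CS = ½·(100 − 70)·60 = 900.
With 3 symmetric Cournot firms, each firm's FOC gives 100 − 2q = 70, so q = 15, Q = 3·15 = 45, and P = 77.5.
CS = ½·(100 − 77.5)·45 = 506.25.
Change in consumer surplus: 506.25 − 900 = −393.75.

Consumer surplus falls by 393.75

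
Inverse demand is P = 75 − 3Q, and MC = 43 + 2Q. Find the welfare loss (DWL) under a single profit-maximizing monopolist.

DWL = 14.4

Under competition P = MC: 75 − 3Q = 43 + 2Q ⇒ Q = 6.4, P = 55.8.
A monopolist chooses Q where MR = MC. MR = 75 − 6Q; setting this equal to 43 + 2Q gives Q = 4 and P = 63.
CS = ½·(75 − 55.8)·6.4 = 61.44; PS = (55.8·6.4 − 43·6.4 − ½·2·6.4²) = 40.96; TS = 102.4.
CS = ½·(75 − 63)·4 = 24; PS = (63·4 − 43·4 − ½·2·4²) = 64; TS = 88.
DWL = 102.4 − 88 = 14.4.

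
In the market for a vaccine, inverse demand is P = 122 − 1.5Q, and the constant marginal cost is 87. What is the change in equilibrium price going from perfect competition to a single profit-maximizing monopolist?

Under competition P = MC = 87, so Q = (122 − 87)/1.5 = 70/3.
A monopolist chooses Q where MR = MC. MR = 122 − 3Q; setting this equal to 87 gives Q = 35/3 and P = 104.5.
Change in equilibrium price: 104.5 − 87 = 17.5.

Equilibrium price rises by 17.5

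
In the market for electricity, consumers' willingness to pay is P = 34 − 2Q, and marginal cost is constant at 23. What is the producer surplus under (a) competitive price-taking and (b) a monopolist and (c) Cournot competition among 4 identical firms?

Competition: PS = 0; Monopoly: PS = 15.125; Cournot: PS = 9.68

Under competition P = MC = 23, so Q = (34 − 23)/2 = 5.5.
PS = (23 − 23)·5.5 = 0.
The monopolist equates marginal revenue to marginal cost: 34 − 4Q = 23, so Q = 2.75. From demand, P = 28.5.
PS = (28.5 − 23)·2.75 = 15.125.
Cournot with 4 identical firms: the symmetric best-response condition is 34 − 10q = 23. Each firm produces q = 1.1, total output Q = 4.4, price P = 25.2.
PS = (25.2 − 23)·4.4 = 9.68.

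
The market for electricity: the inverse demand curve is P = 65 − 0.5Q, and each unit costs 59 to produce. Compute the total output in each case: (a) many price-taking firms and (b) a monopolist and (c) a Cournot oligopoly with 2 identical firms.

Under competition P = MC = 59, so Q = (65 − 59)/0.5 = 12.
A monopolist chooses Q where MR = MC. MR = 65 − Q; setting this equal to 59 gives Q = 6 and P = 62.
With 2 symmetric Cournot firms, each firm's FOC gives 65 − 1.5q = 59, so q = 4, Q = 2·4 = 8, and P = 61.

Competition: Q = 12; Monopoly: Q = 6; Cournot: Q = 8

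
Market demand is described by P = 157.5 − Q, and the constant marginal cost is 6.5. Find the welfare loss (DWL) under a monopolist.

DWL = 2850.125

Under competition P = MC = 6.5, so Q = (157.5 − 6.5)/1 = 151.
The monopolist equates marginal revenue to marginal cost: 157.5 − 2Q = 6.5, so Q = 75.5. From demand, P = 82.
DWL is the triangle between Q = 75.5 and Q = 151: ½·(151 − 75.5)·(82 − 6.5) = 2850.125.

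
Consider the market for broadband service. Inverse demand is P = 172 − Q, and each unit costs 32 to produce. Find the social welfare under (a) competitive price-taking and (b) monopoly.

Competition: TS = 9800; Monopoly: TS = 7350

Under competition P = MC = 32, so Q = (172 − 32)/1 = 140.
CS = ½·(172 − 32)·140 = 9800; PS = (32 − 32)·140 = 0; TS = 9800.
Monopoly sets MR = MC: 172 − 2Q = 32 ⇒ Q = 70, P = 172 − 70 = 102.
CS = ½·(172 − 102)·70 = 2450; PS = (102 − 32)·70 = 4900; TS = 7350.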